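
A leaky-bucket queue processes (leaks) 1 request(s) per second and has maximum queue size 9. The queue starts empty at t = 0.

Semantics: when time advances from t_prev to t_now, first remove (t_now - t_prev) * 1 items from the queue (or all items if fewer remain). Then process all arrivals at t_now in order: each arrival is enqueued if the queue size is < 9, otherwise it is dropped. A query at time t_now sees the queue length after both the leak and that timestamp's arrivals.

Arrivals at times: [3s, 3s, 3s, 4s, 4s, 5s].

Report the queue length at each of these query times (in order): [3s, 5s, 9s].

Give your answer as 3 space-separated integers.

Queue lengths at query times:
  query t=3s: backlog = 3
  query t=5s: backlog = 4
  query t=9s: backlog = 0

Answer: 3 4 0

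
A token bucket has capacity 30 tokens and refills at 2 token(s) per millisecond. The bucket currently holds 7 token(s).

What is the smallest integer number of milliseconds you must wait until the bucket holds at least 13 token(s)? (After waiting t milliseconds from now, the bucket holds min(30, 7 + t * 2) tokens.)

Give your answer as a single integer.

Need 7 + t * 2 >= 13, so t >= 6/2.
Smallest integer t = ceil(6/2) = 3.

Answer: 3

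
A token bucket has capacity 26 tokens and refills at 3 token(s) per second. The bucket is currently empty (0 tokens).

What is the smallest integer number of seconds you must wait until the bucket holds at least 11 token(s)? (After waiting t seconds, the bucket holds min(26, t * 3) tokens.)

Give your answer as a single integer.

Need t * 3 >= 11, so t >= 11/3.
Smallest integer t = ceil(11/3) = 4.

Answer: 4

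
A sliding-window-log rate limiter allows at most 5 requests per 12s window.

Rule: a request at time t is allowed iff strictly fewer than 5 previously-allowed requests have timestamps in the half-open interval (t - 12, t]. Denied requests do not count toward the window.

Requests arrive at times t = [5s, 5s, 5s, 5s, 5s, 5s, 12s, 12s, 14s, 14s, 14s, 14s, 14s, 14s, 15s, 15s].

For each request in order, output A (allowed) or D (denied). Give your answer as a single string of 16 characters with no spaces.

Answer: AAAAADDDDDDDDDDD

Derivation:
Tracking allowed requests in the window:
  req#1 t=5s: ALLOW
  req#2 t=5s: ALLOW
  req#3 t=5s: ALLOW
  req#4 t=5s: ALLOW
  req#5 t=5s: ALLOW
  req#6 t=5s: DENY
  req#7 t=12s: DENY
  req#8 t=12s: DENY
  req#9 t=14s: DENY
  req#10 t=14s: DENY
  req#11 t=14s: DENY
  req#12 t=14s: DENY
  req#13 t=14s: DENY
  req#14 t=14s: DENY
  req#15 t=15s: DENY
  req#16 t=15s: DENY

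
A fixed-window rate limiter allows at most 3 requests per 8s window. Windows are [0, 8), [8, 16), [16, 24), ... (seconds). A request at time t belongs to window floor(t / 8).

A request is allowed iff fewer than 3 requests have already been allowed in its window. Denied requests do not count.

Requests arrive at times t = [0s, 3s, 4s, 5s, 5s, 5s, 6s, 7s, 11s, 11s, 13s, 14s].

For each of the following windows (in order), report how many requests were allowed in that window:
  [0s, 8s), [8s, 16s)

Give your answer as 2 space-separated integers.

Processing requests:
  req#1 t=0s (window 0): ALLOW
  req#2 t=3s (window 0): ALLOW
  req#3 t=4s (window 0): ALLOW
  req#4 t=5s (window 0): DENY
  req#5 t=5s (window 0): DENY
  req#6 t=5s (window 0): DENY
  req#7 t=6s (window 0): DENY
  req#8 t=7s (window 0): DENY
  req#9 t=11s (window 1): ALLOW
  req#10 t=11s (window 1): ALLOW
  req#11 t=13s (window 1): ALLOW
  req#12 t=14s (window 1): DENY

Allowed counts by window: 3 3

Answer: 3 3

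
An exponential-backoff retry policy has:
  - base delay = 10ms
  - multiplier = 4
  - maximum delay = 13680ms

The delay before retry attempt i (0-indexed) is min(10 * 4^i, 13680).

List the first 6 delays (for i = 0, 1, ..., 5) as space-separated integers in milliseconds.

Computing each delay:
  i=0: min(10*4^0, 13680) = 10
  i=1: min(10*4^1, 13680) = 40
  i=2: min(10*4^2, 13680) = 160
  i=3: min(10*4^3, 13680) = 640
  i=4: min(10*4^4, 13680) = 2560
  i=5: min(10*4^5, 13680) = 10240

Answer: 10 40 160 640 2560 10240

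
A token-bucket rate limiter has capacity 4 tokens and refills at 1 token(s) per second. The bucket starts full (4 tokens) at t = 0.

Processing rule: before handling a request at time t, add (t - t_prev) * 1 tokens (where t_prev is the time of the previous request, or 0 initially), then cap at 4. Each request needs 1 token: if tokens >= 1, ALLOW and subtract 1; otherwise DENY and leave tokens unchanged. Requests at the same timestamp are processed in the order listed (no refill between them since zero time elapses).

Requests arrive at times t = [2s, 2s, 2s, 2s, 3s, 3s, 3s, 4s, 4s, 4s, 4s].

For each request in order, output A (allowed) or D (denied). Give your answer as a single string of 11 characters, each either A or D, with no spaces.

Simulating step by step:
  req#1 t=2s: ALLOW
  req#2 t=2s: ALLOW
  req#3 t=2s: ALLOW
  req#4 t=2s: ALLOW
  req#5 t=3s: ALLOW
  req#6 t=3s: DENY
  req#7 t=3s: DENY
  req#8 t=4s: ALLOW
  req#9 t=4s: DENY
  req#10 t=4s: DENY
  req#11 t=4s: DENY

Answer: AAAAADDADDD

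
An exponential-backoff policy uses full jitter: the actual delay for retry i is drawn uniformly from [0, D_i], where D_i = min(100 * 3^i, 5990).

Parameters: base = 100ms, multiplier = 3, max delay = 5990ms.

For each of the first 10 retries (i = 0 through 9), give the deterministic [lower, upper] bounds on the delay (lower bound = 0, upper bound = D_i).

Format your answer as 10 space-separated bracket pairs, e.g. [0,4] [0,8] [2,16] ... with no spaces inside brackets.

Answer: [0,100] [0,300] [0,900] [0,2700] [0,5990] [0,5990] [0,5990] [0,5990] [0,5990] [0,5990]

Derivation:
Computing bounds per retry:
  i=0: D_i=min(100*3^0,5990)=100, bounds=[0,100]
  i=1: D_i=min(100*3^1,5990)=300, bounds=[0,300]
  i=2: D_i=min(100*3^2,5990)=900, bounds=[0,900]
  i=3: D_i=min(100*3^3,5990)=2700, bounds=[0,2700]
  i=4: D_i=min(100*3^4,5990)=5990, bounds=[0,5990]
  i=5: D_i=min(100*3^5,5990)=5990, bounds=[0,5990]
  i=6: D_i=min(100*3^6,5990)=5990, bounds=[0,5990]
  i=7: D_i=min(100*3^7,5990)=5990, bounds=[0,5990]
  i=8: D_i=min(100*3^8,5990)=5990, bounds=[0,5990]
  i=9: D_i=min(100*3^9,5990)=5990, bounds=[0,5990]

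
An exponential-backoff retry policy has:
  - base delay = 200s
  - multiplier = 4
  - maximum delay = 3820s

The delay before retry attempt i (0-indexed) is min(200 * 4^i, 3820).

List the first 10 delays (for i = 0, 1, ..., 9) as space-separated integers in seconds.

Answer: 200 800 3200 3820 3820 3820 3820 3820 3820 3820

Derivation:
Computing each delay:
  i=0: min(200*4^0, 3820) = 200
  i=1: min(200*4^1, 3820) = 800
  i=2: min(200*4^2, 3820) = 3200
  i=3: min(200*4^3, 3820) = 3820
  i=4: min(200*4^4, 3820) = 3820
  i=5: min(200*4^5, 3820) = 3820
  i=6: min(200*4^6, 3820) = 3820
  i=7: min(200*4^7, 3820) = 3820
  i=8: min(200*4^8, 3820) = 3820
  i=9: min(200*4^9, 3820) = 3820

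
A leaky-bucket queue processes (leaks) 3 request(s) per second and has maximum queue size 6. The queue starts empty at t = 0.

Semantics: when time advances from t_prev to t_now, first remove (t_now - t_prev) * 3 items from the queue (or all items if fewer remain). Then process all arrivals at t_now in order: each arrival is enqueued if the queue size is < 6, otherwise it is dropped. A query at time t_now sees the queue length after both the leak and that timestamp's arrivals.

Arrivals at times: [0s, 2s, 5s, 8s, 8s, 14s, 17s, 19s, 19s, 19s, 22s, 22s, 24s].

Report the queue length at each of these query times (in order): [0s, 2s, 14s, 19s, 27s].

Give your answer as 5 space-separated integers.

Queue lengths at query times:
  query t=0s: backlog = 1
  query t=2s: backlog = 1
  query t=14s: backlog = 1
  query t=19s: backlog = 3
  query t=27s: backlog = 0

Answer: 1 1 1 3 0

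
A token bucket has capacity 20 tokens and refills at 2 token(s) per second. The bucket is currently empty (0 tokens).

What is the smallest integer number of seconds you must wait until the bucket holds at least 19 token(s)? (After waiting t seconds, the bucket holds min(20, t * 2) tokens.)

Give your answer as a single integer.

Need t * 2 >= 19, so t >= 19/2.
Smallest integer t = ceil(19/2) = 10.

Answer: 10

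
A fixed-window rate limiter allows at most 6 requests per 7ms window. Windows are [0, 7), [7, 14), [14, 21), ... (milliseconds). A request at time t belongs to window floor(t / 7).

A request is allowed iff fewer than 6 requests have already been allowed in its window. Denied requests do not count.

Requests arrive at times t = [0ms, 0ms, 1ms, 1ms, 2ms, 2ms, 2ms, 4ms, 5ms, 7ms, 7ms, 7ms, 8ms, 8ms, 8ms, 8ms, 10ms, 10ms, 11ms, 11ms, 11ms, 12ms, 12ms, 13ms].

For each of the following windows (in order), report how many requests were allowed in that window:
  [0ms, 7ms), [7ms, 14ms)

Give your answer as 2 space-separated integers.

Answer: 6 6

Derivation:
Processing requests:
  req#1 t=0ms (window 0): ALLOW
  req#2 t=0ms (window 0): ALLOW
  req#3 t=1ms (window 0): ALLOW
  req#4 t=1ms (window 0): ALLOW
  req#5 t=2ms (window 0): ALLOW
  req#6 t=2ms (window 0): ALLOW
  req#7 t=2ms (window 0): DENY
  req#8 t=4ms (window 0): DENY
  req#9 t=5ms (window 0): DENY
  req#10 t=7ms (window 1): ALLOW
  req#11 t=7ms (window 1): ALLOW
  req#12 t=7ms (window 1): ALLOW
  req#13 t=8ms (window 1): ALLOW
  req#14 t=8ms (window 1): ALLOW
  req#15 t=8ms (window 1): ALLOW
  req#16 t=8ms (window 1): DENY
  req#17 t=10ms (window 1): DENY
  req#18 t=10ms (window 1): DENY
  req#19 t=11ms (window 1): DENY
  req#20 t=11ms (window 1): DENY
  req#21 t=11ms (window 1): DENY
  req#22 t=12ms (window 1): DENY
  req#23 t=12ms (window 1): DENY
  req#24 t=13ms (window 1): DENY

Allowed counts by window: 6 6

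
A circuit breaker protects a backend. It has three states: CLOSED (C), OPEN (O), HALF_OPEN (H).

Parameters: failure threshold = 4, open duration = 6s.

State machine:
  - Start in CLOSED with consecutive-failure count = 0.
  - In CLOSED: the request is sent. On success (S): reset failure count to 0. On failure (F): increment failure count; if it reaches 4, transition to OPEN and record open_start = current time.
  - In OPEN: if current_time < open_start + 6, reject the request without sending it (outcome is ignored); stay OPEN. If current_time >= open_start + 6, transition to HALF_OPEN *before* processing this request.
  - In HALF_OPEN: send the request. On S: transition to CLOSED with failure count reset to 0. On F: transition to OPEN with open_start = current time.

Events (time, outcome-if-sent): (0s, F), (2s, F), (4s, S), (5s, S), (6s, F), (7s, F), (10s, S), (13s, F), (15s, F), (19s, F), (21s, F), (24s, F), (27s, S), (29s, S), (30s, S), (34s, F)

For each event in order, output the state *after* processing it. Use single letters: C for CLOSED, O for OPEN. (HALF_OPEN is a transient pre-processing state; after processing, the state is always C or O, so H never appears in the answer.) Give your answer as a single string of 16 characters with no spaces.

State after each event:
  event#1 t=0s outcome=F: state=CLOSED
  event#2 t=2s outcome=F: state=CLOSED
  event#3 t=4s outcome=S: state=CLOSED
  event#4 t=5s outcome=S: state=CLOSED
  event#5 t=6s outcome=F: state=CLOSED
  event#6 t=7s outcome=F: state=CLOSED
  event#7 t=10s outcome=S: state=CLOSED
  event#8 t=13s outcome=F: state=CLOSED
  event#9 t=15s outcome=F: state=CLOSED
  event#10 t=19s outcome=F: state=CLOSED
  event#11 t=21s outcome=F: state=OPEN
  event#12 t=24s outcome=F: state=OPEN
  event#13 t=27s outcome=S: state=CLOSED
  event#14 t=29s outcome=S: state=CLOSED
  event#15 t=30s outcome=S: state=CLOSED
  event#16 t=34s outcome=F: state=CLOSED

Answer: CCCCCCCCCCOOCCCC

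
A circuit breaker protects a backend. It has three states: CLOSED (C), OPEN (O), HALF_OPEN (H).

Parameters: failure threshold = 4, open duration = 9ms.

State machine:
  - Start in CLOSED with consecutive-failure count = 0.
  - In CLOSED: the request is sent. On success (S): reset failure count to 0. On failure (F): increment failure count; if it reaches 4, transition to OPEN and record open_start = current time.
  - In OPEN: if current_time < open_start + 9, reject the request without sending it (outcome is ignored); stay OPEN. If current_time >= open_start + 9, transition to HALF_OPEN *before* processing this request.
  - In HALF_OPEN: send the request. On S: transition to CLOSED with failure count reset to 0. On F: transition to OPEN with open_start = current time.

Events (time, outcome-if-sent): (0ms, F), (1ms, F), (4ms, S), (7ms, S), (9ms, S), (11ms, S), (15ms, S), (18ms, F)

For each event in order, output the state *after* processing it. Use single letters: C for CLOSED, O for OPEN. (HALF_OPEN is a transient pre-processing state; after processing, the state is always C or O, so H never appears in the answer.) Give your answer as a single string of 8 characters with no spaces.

Answer: CCCCCCCC

Derivation:
State after each event:
  event#1 t=0ms outcome=F: state=CLOSED
  event#2 t=1ms outcome=F: state=CLOSED
  event#3 t=4ms outcome=S: state=CLOSED
  event#4 t=7ms outcome=S: state=CLOSED
  event#5 t=9ms outcome=S: state=CLOSED
  event#6 t=11ms outcome=S: state=CLOSED
  event#7 t=15ms outcome=S: state=CLOSED
  event#8 t=18ms outcome=F: state=CLOSED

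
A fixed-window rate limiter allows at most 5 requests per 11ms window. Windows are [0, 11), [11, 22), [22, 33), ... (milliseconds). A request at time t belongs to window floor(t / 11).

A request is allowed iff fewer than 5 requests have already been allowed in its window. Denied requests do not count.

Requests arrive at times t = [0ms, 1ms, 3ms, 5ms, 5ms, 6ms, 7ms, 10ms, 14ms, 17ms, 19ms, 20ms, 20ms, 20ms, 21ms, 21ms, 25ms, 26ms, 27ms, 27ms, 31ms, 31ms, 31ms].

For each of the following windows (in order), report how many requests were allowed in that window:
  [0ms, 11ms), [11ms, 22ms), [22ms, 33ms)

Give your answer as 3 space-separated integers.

Processing requests:
  req#1 t=0ms (window 0): ALLOW
  req#2 t=1ms (window 0): ALLOW
  req#3 t=3ms (window 0): ALLOW
  req#4 t=5ms (window 0): ALLOW
  req#5 t=5ms (window 0): ALLOW
  req#6 t=6ms (window 0): DENY
  req#7 t=7ms (window 0): DENY
  req#8 t=10ms (window 0): DENY
  req#9 t=14ms (window 1): ALLOW
  req#10 t=17ms (window 1): ALLOW
  req#11 t=19ms (window 1): ALLOW
  req#12 t=20ms (window 1): ALLOW
  req#13 t=20ms (window 1): ALLOW
  req#14 t=20ms (window 1): DENY
  req#15 t=21ms (window 1): DENY
  req#16 t=21ms (window 1): DENY
  req#17 t=25ms (window 2): ALLOW
  req#18 t=26ms (window 2): ALLOW
  req#19 t=27ms (window 2): ALLOW
  req#20 t=27ms (window 2): ALLOW
  req#21 t=31ms (window 2): ALLOW
  req#22 t=31ms (window 2): DENY
  req#23 t=31ms (window 2): DENY

Allowed counts by window: 5 5 5

Answer: 5 5 5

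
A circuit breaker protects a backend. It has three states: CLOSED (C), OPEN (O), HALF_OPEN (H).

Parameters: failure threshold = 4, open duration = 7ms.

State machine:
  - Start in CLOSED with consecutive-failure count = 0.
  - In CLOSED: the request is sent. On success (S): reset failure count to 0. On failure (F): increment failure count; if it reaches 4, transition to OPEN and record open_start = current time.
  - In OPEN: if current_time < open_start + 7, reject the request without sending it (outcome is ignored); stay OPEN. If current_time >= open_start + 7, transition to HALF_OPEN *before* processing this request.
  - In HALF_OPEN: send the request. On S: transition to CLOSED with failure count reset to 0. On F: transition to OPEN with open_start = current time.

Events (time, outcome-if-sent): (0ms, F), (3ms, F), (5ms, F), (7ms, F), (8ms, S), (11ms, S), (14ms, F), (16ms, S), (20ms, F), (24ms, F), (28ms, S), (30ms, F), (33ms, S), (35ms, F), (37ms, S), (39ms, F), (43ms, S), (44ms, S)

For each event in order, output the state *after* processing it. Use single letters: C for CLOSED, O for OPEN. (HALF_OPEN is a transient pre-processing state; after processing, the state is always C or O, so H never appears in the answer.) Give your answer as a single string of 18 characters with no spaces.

State after each event:
  event#1 t=0ms outcome=F: state=CLOSED
  event#2 t=3ms outcome=F: state=CLOSED
  event#3 t=5ms outcome=F: state=CLOSED
  event#4 t=7ms outcome=F: state=OPEN
  event#5 t=8ms outcome=S: state=OPEN
  event#6 t=11ms outcome=S: state=OPEN
  event#7 t=14ms outcome=F: state=OPEN
  event#8 t=16ms outcome=S: state=OPEN
  event#9 t=20ms outcome=F: state=OPEN
  event#10 t=24ms outcome=F: state=OPEN
  event#11 t=28ms outcome=S: state=OPEN
  event#12 t=30ms outcome=F: state=OPEN
  event#13 t=33ms outcome=S: state=CLOSED
  event#14 t=35ms outcome=F: state=CLOSED
  event#15 t=37ms outcome=S: state=CLOSED
  event#16 t=39ms outcome=F: state=CLOSED
  event#17 t=43ms outcome=S: state=CLOSED
  event#18 t=44ms outcome=S: state=CLOSED

Answer: CCCOOOOOOOOOCCCCCC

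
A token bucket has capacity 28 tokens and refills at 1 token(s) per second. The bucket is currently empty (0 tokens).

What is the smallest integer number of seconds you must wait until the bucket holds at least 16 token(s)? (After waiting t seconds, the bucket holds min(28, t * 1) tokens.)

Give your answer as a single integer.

Answer: 16

Derivation:
Need t * 1 >= 16, so t >= 16/1.
Smallest integer t = ceil(16/1) = 16.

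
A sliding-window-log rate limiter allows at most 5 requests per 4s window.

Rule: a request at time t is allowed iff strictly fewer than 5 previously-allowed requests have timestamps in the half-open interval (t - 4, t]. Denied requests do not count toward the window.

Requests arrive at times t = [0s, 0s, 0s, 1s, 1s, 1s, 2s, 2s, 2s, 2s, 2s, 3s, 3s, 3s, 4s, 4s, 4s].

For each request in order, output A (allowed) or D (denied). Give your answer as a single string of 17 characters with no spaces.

Tracking allowed requests in the window:
  req#1 t=0s: ALLOW
  req#2 t=0s: ALLOW
  req#3 t=0s: ALLOW
  req#4 t=1s: ALLOW
  req#5 t=1s: ALLOW
  req#6 t=1s: DENY
  req#7 t=2s: DENY
  req#8 t=2s: DENY
  req#9 t=2s: DENY
  req#10 t=2s: DENY
  req#11 t=2s: DENY
  req#12 t=3s: DENY
  req#13 t=3s: DENY
  req#14 t=3s: DENY
  req#15 t=4s: ALLOW
  req#16 t=4s: ALLOW
  req#17 t=4s: ALLOW

Answer: AAAAADDDDDDDDDAAA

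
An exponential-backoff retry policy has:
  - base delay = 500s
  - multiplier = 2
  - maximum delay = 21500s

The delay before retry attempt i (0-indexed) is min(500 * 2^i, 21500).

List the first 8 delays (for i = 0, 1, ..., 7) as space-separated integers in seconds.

Computing each delay:
  i=0: min(500*2^0, 21500) = 500
  i=1: min(500*2^1, 21500) = 1000
  i=2: min(500*2^2, 21500) = 2000
  i=3: min(500*2^3, 21500) = 4000
  i=4: min(500*2^4, 21500) = 8000
  i=5: min(500*2^5, 21500) = 16000
  i=6: min(500*2^6, 21500) = 21500
  i=7: min(500*2^7, 21500) = 21500

Answer: 500 1000 2000 4000 8000 16000 21500 21500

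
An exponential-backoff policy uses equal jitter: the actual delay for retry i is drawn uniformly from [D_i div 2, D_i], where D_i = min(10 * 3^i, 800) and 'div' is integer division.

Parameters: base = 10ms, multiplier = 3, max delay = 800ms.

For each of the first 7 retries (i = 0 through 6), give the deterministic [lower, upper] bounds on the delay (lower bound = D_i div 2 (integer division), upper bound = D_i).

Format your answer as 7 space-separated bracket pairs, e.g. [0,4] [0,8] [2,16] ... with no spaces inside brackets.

Computing bounds per retry:
  i=0: D_i=min(10*3^0,800)=10, bounds=[5,10]
  i=1: D_i=min(10*3^1,800)=30, bounds=[15,30]
  i=2: D_i=min(10*3^2,800)=90, bounds=[45,90]
  i=3: D_i=min(10*3^3,800)=270, bounds=[135,270]
  i=4: D_i=min(10*3^4,800)=800, bounds=[400,800]
  i=5: D_i=min(10*3^5,800)=800, bounds=[400,800]
  i=6: D_i=min(10*3^6,800)=800, bounds=[400,800]

Answer: [5,10] [15,30] [45,90] [135,270] [400,800] [400,800] [400,800]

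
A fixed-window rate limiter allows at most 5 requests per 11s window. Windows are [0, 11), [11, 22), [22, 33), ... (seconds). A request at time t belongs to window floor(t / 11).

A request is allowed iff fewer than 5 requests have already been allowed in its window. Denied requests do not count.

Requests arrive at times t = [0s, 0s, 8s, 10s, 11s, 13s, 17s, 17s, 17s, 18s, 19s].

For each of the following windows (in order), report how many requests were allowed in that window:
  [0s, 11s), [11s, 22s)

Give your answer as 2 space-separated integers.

Answer: 4 5

Derivation:
Processing requests:
  req#1 t=0s (window 0): ALLOW
  req#2 t=0s (window 0): ALLOW
  req#3 t=8s (window 0): ALLOW
  req#4 t=10s (window 0): ALLOW
  req#5 t=11s (window 1): ALLOW
  req#6 t=13s (window 1): ALLOW
  req#7 t=17s (window 1): ALLOW
  req#8 t=17s (window 1): ALLOW
  req#9 t=17s (window 1): ALLOW
  req#10 t=18s (window 1): DENY
  req#11 t=19s (window 1): DENY

Allowed counts by window: 4 5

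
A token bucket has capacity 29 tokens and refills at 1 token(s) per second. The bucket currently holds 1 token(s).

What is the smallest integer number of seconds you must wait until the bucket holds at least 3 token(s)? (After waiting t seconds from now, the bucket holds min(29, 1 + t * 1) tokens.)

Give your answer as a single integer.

Need 1 + t * 1 >= 3, so t >= 2/1.
Smallest integer t = ceil(2/1) = 2.

Answer: 2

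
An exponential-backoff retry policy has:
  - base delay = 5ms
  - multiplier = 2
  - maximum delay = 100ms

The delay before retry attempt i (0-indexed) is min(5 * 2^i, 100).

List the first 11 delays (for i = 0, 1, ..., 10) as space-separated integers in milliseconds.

Answer: 5 10 20 40 80 100 100 100 100 100 100

Derivation:
Computing each delay:
  i=0: min(5*2^0, 100) = 5
  i=1: min(5*2^1, 100) = 10
  i=2: min(5*2^2, 100) = 20
  i=3: min(5*2^3, 100) = 40
  i=4: min(5*2^4, 100) = 80
  i=5: min(5*2^5, 100) = 100
  i=6: min(5*2^6, 100) = 100
  i=7: min(5*2^7, 100) = 100
  i=8: min(5*2^8, 100) = 100
  i=9: min(5*2^9, 100) = 100
  i=10: min(5*2^10, 100) = 100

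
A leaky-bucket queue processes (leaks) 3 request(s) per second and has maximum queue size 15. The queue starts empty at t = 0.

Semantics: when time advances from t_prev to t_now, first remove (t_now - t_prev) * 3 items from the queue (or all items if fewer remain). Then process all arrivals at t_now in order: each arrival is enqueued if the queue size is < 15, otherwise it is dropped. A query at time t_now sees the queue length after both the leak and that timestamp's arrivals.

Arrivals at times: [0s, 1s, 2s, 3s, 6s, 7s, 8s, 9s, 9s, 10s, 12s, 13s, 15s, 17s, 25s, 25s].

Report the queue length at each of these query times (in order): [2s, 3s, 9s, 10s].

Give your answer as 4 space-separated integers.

Answer: 1 1 2 1

Derivation:
Queue lengths at query times:
  query t=2s: backlog = 1
  query t=3s: backlog = 1
  query t=9s: backlog = 2
  query t=10s: backlog = 1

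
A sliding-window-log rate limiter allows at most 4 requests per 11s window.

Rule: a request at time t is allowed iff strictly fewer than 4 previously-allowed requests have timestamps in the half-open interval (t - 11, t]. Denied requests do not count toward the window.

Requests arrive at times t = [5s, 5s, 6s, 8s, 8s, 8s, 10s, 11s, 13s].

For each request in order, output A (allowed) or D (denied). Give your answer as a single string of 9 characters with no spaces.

Answer: AAAADDDDD

Derivation:
Tracking allowed requests in the window:
  req#1 t=5s: ALLOW
  req#2 t=5s: ALLOW
  req#3 t=6s: ALLOW
  req#4 t=8s: ALLOW
  req#5 t=8s: DENY
  req#6 t=8s: DENY
  req#7 t=10s: DENY
  req#8 t=11s: DENY
  req#9 t=13s: DENY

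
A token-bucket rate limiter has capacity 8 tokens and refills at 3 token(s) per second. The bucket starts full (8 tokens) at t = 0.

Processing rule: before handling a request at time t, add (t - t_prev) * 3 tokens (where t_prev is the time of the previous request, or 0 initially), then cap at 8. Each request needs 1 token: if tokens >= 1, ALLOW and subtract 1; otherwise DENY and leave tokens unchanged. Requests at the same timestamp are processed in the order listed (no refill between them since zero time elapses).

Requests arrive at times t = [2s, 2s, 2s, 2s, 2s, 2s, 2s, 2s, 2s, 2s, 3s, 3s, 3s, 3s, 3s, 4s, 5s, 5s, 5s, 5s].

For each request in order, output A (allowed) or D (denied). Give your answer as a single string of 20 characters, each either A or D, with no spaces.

Answer: AAAAAAAADDAAADDAAAAA

Derivation:
Simulating step by step:
  req#1 t=2s: ALLOW
  req#2 t=2s: ALLOW
  req#3 t=2s: ALLOW
  req#4 t=2s: ALLOW
  req#5 t=2s: ALLOW
  req#6 t=2s: ALLOW
  req#7 t=2s: ALLOW
  req#8 t=2s: ALLOW
  req#9 t=2s: DENY
  req#10 t=2s: DENY
  req#11 t=3s: ALLOW
  req#12 t=3s: ALLOW
  req#13 t=3s: ALLOW
  req#14 t=3s: DENY
  req#15 t=3s: DENY
  req#16 t=4s: ALLOW
  req#17 t=5s: ALLOW
  req#18 t=5s: ALLOW
  req#19 t=5s: ALLOW
  req#20 t=5s: ALLOW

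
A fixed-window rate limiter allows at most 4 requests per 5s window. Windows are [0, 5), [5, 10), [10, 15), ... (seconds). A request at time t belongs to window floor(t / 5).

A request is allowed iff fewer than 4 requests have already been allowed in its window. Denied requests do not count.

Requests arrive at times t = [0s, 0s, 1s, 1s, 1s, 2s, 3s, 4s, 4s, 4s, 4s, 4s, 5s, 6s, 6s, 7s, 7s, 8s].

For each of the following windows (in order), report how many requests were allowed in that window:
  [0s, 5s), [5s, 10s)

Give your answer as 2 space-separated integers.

Answer: 4 4

Derivation:
Processing requests:
  req#1 t=0s (window 0): ALLOW
  req#2 t=0s (window 0): ALLOW
  req#3 t=1s (window 0): ALLOW
  req#4 t=1s (window 0): ALLOW
  req#5 t=1s (window 0): DENY
  req#6 t=2s (window 0): DENY
  req#7 t=3s (window 0): DENY
  req#8 t=4s (window 0): DENY
  req#9 t=4s (window 0): DENY
  req#10 t=4s (window 0): DENY
  req#11 t=4s (window 0): DENY
  req#12 t=4s (window 0): DENY
  req#13 t=5s (window 1): ALLOW
  req#14 t=6s (window 1): ALLOW
  req#15 t=6s (window 1): ALLOW
  req#16 t=7s (window 1): ALLOW
  req#17 t=7s (window 1): DENY
  req#18 t=8s (window 1): DENY

Allowed counts by window: 4 4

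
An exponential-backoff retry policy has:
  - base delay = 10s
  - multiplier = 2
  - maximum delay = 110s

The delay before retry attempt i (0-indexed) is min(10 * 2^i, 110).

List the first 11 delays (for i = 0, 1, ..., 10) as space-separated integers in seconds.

Answer: 10 20 40 80 110 110 110 110 110 110 110

Derivation:
Computing each delay:
  i=0: min(10*2^0, 110) = 10
  i=1: min(10*2^1, 110) = 20
  i=2: min(10*2^2, 110) = 40
  i=3: min(10*2^3, 110) = 80
  i=4: min(10*2^4, 110) = 110
  i=5: min(10*2^5, 110) = 110
  i=6: min(10*2^6, 110) = 110
  i=7: min(10*2^7, 110) = 110
  i=8: min(10*2^8, 110) = 110
  i=9: min(10*2^9, 110) = 110
  i=10: min(10*2^10, 110) = 110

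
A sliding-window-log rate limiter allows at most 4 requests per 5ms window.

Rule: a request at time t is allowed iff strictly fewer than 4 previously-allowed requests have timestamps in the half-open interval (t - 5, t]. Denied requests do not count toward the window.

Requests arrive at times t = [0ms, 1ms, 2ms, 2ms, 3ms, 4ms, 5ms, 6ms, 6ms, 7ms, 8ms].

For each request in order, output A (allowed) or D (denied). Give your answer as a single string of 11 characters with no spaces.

Answer: AAAADDAADAA

Derivation:
Tracking allowed requests in the window:
  req#1 t=0ms: ALLOW
  req#2 t=1ms: ALLOW
  req#3 t=2ms: ALLOW
  req#4 t=2ms: ALLOW
  req#5 t=3ms: DENY
  req#6 t=4ms: DENY
  req#7 t=5ms: ALLOW
  req#8 t=6ms: ALLOW
  req#9 t=6ms: DENY
  req#10 t=7ms: ALLOW
  req#11 t=8ms: ALLOW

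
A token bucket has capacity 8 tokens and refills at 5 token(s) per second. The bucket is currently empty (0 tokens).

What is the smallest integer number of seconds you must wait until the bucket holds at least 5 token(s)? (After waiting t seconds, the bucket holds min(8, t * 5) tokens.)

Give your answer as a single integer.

Need t * 5 >= 5, so t >= 5/5.
Smallest integer t = ceil(5/5) = 1.

Answer: 1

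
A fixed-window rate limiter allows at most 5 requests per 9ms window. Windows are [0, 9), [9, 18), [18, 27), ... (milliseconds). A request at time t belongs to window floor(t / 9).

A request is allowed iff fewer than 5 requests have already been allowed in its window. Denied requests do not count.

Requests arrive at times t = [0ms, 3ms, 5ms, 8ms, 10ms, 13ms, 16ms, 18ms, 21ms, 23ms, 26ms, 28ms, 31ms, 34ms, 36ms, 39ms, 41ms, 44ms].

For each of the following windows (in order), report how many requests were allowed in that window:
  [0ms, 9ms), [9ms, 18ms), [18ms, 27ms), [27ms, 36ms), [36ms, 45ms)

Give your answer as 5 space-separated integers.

Answer: 4 3 4 3 4

Derivation:
Processing requests:
  req#1 t=0ms (window 0): ALLOW
  req#2 t=3ms (window 0): ALLOW
  req#3 t=5ms (window 0): ALLOW
  req#4 t=8ms (window 0): ALLOW
  req#5 t=10ms (window 1): ALLOW
  req#6 t=13ms (window 1): ALLOW
  req#7 t=16ms (window 1): ALLOW
  req#8 t=18ms (window 2): ALLOW
  req#9 t=21ms (window 2): ALLOW
  req#10 t=23ms (window 2): ALLOW
  req#11 t=26ms (window 2): ALLOW
  req#12 t=28ms (window 3): ALLOW
  req#13 t=31ms (window 3): ALLOW
  req#14 t=34ms (window 3): ALLOW
  req#15 t=36ms (window 4): ALLOW
  req#16 t=39ms (window 4): ALLOW
  req#17 t=41ms (window 4): ALLOW
  req#18 t=44ms (window 4): ALLOW

Allowed counts by window: 4 3 4 3 4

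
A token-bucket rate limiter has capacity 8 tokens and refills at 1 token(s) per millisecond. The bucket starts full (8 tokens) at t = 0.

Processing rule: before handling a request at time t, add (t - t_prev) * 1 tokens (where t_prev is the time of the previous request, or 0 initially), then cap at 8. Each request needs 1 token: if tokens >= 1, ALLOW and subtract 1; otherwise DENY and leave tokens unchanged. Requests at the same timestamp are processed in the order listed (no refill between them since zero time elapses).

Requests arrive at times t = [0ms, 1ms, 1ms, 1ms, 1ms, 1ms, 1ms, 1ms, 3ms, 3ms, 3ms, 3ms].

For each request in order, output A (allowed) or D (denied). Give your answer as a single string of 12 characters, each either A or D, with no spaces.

Answer: AAAAAAAAAAAD

Derivation:
Simulating step by step:
  req#1 t=0ms: ALLOW
  req#2 t=1ms: ALLOW
  req#3 t=1ms: ALLOW
  req#4 t=1ms: ALLOW
  req#5 t=1ms: ALLOW
  req#6 t=1ms: ALLOW
  req#7 t=1ms: ALLOW
  req#8 t=1ms: ALLOW
  req#9 t=3ms: ALLOW
  req#10 t=3ms: ALLOW
  req#11 t=3ms: ALLOW
  req#12 t=3ms: DENY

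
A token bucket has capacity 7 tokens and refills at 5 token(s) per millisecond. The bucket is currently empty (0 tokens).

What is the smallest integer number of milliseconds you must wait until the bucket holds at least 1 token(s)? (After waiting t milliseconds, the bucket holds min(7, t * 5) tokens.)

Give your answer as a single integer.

Need t * 5 >= 1, so t >= 1/5.
Smallest integer t = ceil(1/5) = 1.

Answer: 1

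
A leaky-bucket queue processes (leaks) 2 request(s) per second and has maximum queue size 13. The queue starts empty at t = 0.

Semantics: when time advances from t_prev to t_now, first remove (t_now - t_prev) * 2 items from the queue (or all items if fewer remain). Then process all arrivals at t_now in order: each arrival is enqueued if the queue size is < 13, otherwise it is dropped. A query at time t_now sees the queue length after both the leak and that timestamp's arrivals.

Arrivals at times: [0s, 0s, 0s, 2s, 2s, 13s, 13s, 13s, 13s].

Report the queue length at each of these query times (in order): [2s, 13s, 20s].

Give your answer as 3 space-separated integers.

Answer: 2 4 0

Derivation:
Queue lengths at query times:
  query t=2s: backlog = 2
  query t=13s: backlog = 4
  query t=20s: backlog = 0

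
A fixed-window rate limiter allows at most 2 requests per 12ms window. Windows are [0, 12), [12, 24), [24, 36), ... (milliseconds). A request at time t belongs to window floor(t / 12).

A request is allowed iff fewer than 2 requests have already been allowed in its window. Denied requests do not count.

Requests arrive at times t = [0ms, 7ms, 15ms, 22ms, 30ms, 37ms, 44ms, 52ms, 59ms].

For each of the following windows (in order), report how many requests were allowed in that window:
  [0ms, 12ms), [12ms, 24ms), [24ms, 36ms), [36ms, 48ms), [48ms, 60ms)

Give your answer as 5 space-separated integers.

Answer: 2 2 1 2 2

Derivation:
Processing requests:
  req#1 t=0ms (window 0): ALLOW
  req#2 t=7ms (window 0): ALLOW
  req#3 t=15ms (window 1): ALLOW
  req#4 t=22ms (window 1): ALLOW
  req#5 t=30ms (window 2): ALLOW
  req#6 t=37ms (window 3): ALLOW
  req#7 t=44ms (window 3): ALLOW
  req#8 t=52ms (window 4): ALLOW
  req#9 t=59ms (window 4): ALLOW

Allowed counts by window: 2 2 1 2 2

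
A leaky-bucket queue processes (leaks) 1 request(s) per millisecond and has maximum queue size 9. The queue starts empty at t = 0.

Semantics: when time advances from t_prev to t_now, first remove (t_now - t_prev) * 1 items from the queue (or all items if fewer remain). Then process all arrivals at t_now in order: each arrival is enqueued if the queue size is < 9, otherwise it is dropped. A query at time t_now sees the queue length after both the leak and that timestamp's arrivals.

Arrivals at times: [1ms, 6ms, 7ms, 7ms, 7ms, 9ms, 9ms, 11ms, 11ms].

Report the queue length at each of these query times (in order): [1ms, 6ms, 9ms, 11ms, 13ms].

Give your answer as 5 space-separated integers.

Queue lengths at query times:
  query t=1ms: backlog = 1
  query t=6ms: backlog = 1
  query t=9ms: backlog = 3
  query t=11ms: backlog = 3
  query t=13ms: backlog = 1

Answer: 1 1 3 3 1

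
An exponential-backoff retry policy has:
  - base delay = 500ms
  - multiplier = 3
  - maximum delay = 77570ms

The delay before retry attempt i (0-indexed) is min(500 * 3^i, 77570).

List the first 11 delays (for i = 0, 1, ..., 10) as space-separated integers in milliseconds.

Answer: 500 1500 4500 13500 40500 77570 77570 77570 77570 77570 77570

Derivation:
Computing each delay:
  i=0: min(500*3^0, 77570) = 500
  i=1: min(500*3^1, 77570) = 1500
  i=2: min(500*3^2, 77570) = 4500
  i=3: min(500*3^3, 77570) = 13500
  i=4: min(500*3^4, 77570) = 40500
  i=5: min(500*3^5, 77570) = 77570
  i=6: min(500*3^6, 77570) = 77570
  i=7: min(500*3^7, 77570) = 77570
  i=8: min(500*3^8, 77570) = 77570
  i=9: min(500*3^9, 77570) = 77570
  i=10: min(500*3^10, 77570) = 77570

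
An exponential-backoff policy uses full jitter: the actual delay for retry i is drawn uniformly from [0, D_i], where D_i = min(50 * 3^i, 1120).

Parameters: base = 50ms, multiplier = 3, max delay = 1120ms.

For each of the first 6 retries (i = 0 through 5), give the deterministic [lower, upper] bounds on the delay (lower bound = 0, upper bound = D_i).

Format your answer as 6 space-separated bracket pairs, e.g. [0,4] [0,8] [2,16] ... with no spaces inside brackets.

Computing bounds per retry:
  i=0: D_i=min(50*3^0,1120)=50, bounds=[0,50]
  i=1: D_i=min(50*3^1,1120)=150, bounds=[0,150]
  i=2: D_i=min(50*3^2,1120)=450, bounds=[0,450]
  i=3: D_i=min(50*3^3,1120)=1120, bounds=[0,1120]
  i=4: D_i=min(50*3^4,1120)=1120, bounds=[0,1120]
  i=5: D_i=min(50*3^5,1120)=1120, bounds=[0,1120]

Answer: [0,50] [0,150] [0,450] [0,1120] [0,1120] [0,1120]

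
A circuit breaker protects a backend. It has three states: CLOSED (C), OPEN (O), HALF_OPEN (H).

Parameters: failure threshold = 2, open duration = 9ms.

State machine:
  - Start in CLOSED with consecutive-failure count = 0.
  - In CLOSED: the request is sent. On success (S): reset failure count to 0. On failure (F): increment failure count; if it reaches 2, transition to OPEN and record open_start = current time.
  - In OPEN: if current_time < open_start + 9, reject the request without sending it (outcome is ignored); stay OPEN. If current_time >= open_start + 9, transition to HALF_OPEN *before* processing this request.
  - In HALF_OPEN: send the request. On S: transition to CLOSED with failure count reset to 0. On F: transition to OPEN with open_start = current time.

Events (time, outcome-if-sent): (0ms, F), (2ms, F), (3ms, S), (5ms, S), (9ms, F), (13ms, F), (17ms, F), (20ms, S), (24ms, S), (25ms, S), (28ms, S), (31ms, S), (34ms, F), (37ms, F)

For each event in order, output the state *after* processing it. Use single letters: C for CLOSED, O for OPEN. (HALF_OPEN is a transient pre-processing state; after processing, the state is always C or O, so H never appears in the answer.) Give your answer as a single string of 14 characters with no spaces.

State after each event:
  event#1 t=0ms outcome=F: state=CLOSED
  event#2 t=2ms outcome=F: state=OPEN
  event#3 t=3ms outcome=S: state=OPEN
  event#4 t=5ms outcome=S: state=OPEN
  event#5 t=9ms outcome=F: state=OPEN
  event#6 t=13ms outcome=F: state=OPEN
  event#7 t=17ms outcome=F: state=OPEN
  event#8 t=20ms outcome=S: state=OPEN
  event#9 t=24ms outcome=S: state=CLOSED
  event#10 t=25ms outcome=S: state=CLOSED
  event#11 t=28ms outcome=S: state=CLOSED
  event#12 t=31ms outcome=S: state=CLOSED
  event#13 t=34ms outcome=F: state=CLOSED
  event#14 t=37ms outcome=F: state=OPEN

Answer: COOOOOOOCCCCCO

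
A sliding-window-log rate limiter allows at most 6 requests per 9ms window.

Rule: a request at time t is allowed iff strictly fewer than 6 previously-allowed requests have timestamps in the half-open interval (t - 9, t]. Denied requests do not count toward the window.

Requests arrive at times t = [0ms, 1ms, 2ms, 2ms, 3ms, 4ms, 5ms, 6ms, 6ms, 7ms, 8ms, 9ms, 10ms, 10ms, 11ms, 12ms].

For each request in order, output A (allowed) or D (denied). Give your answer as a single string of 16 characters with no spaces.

Answer: AAAAAADDDDDAADAA

Derivation:
Tracking allowed requests in the window:
  req#1 t=0ms: ALLOW
  req#2 t=1ms: ALLOW
  req#3 t=2ms: ALLOW
  req#4 t=2ms: ALLOW
  req#5 t=3ms: ALLOW
  req#6 t=4ms: ALLOW
  req#7 t=5ms: DENY
  req#8 t=6ms: DENY
  req#9 t=6ms: DENY
  req#10 t=7ms: DENY
  req#11 t=8ms: DENY
  req#12 t=9ms: ALLOW
  req#13 t=10ms: ALLOW
  req#14 t=10ms: DENY
  req#15 t=11ms: ALLOW
  req#16 t=12ms: ALLOW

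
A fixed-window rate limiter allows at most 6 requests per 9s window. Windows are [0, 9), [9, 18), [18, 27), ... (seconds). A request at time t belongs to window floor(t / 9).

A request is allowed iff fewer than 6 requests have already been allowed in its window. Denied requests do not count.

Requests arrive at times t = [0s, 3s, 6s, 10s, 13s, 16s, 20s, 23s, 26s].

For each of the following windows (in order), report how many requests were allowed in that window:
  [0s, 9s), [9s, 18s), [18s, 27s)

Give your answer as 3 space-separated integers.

Processing requests:
  req#1 t=0s (window 0): ALLOW
  req#2 t=3s (window 0): ALLOW
  req#3 t=6s (window 0): ALLOW
  req#4 t=10s (window 1): ALLOW
  req#5 t=13s (window 1): ALLOW
  req#6 t=16s (window 1): ALLOW
  req#7 t=20s (window 2): ALLOW
  req#8 t=23s (window 2): ALLOW
  req#9 t=26s (window 2): ALLOW

Allowed counts by window: 3 3 3

Answer: 3 3 3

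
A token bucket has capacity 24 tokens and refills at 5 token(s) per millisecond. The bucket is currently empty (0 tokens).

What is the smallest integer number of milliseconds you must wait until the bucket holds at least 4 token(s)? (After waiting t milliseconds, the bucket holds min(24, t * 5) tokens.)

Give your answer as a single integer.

Answer: 1

Derivation:
Need t * 5 >= 4, so t >= 4/5.
Smallest integer t = ceil(4/5) = 1.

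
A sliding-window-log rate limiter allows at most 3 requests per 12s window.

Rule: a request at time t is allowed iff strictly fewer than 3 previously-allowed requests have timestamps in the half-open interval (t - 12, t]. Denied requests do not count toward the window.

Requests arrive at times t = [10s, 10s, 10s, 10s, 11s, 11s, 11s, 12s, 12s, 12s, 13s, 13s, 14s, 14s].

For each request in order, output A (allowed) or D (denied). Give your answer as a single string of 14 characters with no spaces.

Tracking allowed requests in the window:
  req#1 t=10s: ALLOW
  req#2 t=10s: ALLOW
  req#3 t=10s: ALLOW
  req#4 t=10s: DENY
  req#5 t=11s: DENY
  req#6 t=11s: DENY
  req#7 t=11s: DENY
  req#8 t=12s: DENY
  req#9 t=12s: DENY
  req#10 t=12s: DENY
  req#11 t=13s: DENY
  req#12 t=13s: DENY
  req#13 t=14s: DENY
  req#14 t=14s: DENY

Answer: AAADDDDDDDDDDD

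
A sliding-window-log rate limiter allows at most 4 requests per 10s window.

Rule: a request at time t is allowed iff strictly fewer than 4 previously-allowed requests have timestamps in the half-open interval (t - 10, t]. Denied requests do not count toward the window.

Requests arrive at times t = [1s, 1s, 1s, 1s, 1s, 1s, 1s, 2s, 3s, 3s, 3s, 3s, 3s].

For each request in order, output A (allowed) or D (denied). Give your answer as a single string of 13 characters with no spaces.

Tracking allowed requests in the window:
  req#1 t=1s: ALLOW
  req#2 t=1s: ALLOW
  req#3 t=1s: ALLOW
  req#4 t=1s: ALLOW
  req#5 t=1s: DENY
  req#6 t=1s: DENY
  req#7 t=1s: DENY
  req#8 t=2s: DENY
  req#9 t=3s: DENY
  req#10 t=3s: DENY
  req#11 t=3s: DENY
  req#12 t=3s: DENY
  req#13 t=3s: DENY

Answer: AAAADDDDDDDDD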